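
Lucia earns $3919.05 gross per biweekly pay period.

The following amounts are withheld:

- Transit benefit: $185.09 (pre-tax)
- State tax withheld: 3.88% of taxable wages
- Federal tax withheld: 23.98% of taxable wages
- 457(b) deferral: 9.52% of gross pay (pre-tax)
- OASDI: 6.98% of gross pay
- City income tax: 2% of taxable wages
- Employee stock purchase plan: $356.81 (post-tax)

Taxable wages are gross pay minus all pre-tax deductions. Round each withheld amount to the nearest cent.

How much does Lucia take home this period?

$1726.95

457(b) deferral: $3919.05 × 0.0952 = $373.09
Transit benefit: $185.09
Pre-tax total = $373.09 + $185.09 = $558.18
Taxable wages = $3919.05 − $558.18 = $3360.87
Federal tax withheld: $3360.87 × 0.2398 = $805.94
City income tax: $3360.87 × 0.02 = $67.22
State tax withheld: $3360.87 × 0.0388 = $130.40
OASDI: $3919.05 × 0.0698 = $273.55
Employee stock purchase plan: $356.81
Total deductions = $373.09 + $185.09 + $805.94 + $67.22 + $130.40 + $273.55 + $356.81 = $2192.10
Net pay = $3919.05 − $2192.10 = $1726.95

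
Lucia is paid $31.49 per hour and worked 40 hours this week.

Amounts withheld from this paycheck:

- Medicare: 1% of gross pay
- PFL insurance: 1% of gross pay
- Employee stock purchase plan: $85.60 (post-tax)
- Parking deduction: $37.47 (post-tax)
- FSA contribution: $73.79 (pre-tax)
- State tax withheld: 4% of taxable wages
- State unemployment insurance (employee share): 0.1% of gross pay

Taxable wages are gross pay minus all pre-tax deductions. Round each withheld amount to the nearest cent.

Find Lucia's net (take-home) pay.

Gross pay: 40 × $31.49 = $1,259.60
FSA contribution: $73.79
Taxable wages = $1,259.60 − $73.79 = $1,185.81
State tax withheld: $1,185.81 × 0.04 = $47.43
PFL insurance: $1,259.60 × 0.01 = $12.60
Medicare: $1,259.60 × 0.01 = $12.60
State unemployment insurance (employee share): $1,259.60 × 0.001 = $1.26
Parking deduction: $37.47
Employee stock purchase plan: $85.60
Total deductions = $73.79 + $47.43 + $12.60 + $12.60 + $1.26 + $37.47 + $85.60 = $270.75
Net pay = $1,259.60 − $270.75 = $988.85

$988.85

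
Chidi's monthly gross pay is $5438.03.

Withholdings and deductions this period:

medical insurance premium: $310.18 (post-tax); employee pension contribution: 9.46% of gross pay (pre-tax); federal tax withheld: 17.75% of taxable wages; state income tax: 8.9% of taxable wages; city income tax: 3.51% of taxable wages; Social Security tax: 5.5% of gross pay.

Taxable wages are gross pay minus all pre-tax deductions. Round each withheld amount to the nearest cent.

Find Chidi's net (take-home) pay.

$2829.36

Employee pension contribution: $5438.03 × 0.0946 = $514.44
Taxable wages = $5438.03 − $514.44 = $4923.59
Federal tax withheld: $4923.59 × 0.1775 = $873.94
State income tax: $4923.59 × 0.089 = $438.20
City income tax: $4923.59 × 0.0351 = $172.82
Social Security tax: $5438.03 × 0.055 = $299.09
Medical insurance premium: $310.18
Total deductions = $514.44 + $873.94 + $438.20 + $172.82 + $299.09 + $310.18 = $2608.67
Net pay = $5438.03 − $2608.67 = $2829.36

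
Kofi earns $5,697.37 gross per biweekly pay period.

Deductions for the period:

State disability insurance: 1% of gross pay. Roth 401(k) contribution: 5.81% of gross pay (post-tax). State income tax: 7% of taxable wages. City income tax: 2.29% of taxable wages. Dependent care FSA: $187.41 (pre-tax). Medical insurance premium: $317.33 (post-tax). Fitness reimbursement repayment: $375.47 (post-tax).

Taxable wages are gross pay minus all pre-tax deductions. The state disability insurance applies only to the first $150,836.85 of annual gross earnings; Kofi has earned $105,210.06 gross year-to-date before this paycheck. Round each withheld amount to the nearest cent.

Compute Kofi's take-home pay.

Dependent care FSA: $187.41
Taxable wages = $5,697.37 − $187.41 = $5,509.96
State income tax: $5,509.96 × 0.07 = $385.70
City income tax: $5,509.96 × 0.0229 = $126.18
State disability insurance: cap not yet reached, full $5,697.37 is subject → $5,697.37 × 0.01 = $56.97
Medical insurance premium: $317.33
Fitness reimbursement repayment: $375.47
Roth 401(k) contribution: $5,697.37 × 0.0581 = $331.02
Total deductions = $187.41 + $385.70 + $126.18 + $56.97 + $317.33 + $375.47 + $331.02 = $1,780.08
Net pay = $5,697.37 − $1,780.08 = $3,917.29

$3,917.29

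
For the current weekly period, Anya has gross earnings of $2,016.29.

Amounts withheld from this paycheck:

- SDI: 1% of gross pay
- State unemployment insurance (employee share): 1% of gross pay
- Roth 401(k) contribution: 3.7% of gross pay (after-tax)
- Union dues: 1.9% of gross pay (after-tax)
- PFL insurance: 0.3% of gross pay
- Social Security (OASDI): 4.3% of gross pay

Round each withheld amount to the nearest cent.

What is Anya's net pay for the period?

$1,770.31

Social Security (OASDI): $2,016.29 × 0.043 = $86.70
State unemployment insurance (employee share): $2,016.29 × 0.01 = $20.16
PFL insurance: $2,016.29 × 0.003 = $6.05
SDI: $2,016.29 × 0.01 = $20.16
Union dues: $2,016.29 × 0.019 = $38.31
Roth 401(k) contribution: $2,016.29 × 0.037 = $74.60
Total deductions = $86.70 + $20.16 + $6.05 + $20.16 + $38.31 + $74.60 = $245.98
Net pay = $2,016.29 − $245.98 = $1,770.31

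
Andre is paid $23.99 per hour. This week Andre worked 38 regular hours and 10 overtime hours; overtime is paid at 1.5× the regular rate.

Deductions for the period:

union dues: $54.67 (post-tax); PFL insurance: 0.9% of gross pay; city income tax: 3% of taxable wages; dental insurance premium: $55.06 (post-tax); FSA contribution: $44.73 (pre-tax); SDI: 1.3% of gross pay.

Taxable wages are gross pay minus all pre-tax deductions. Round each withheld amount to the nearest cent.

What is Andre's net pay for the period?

Regular pay: 38 × $23.99 = $911.62
Overtime pay: 10 × $23.99 × 1.5 = $359.85
Gross pay = $911.62 + $359.85 = $1271.47
FSA contribution: $44.73
Taxable wages = $1271.47 − $44.73 = $1226.74
City income tax: $1226.74 × 0.03 = $36.80
PFL insurance: $1271.47 × 0.009 = $11.44
SDI: $1271.47 × 0.013 = $16.53
Union dues: $54.67
Dental insurance premium: $55.06
Total deductions = $44.73 + $36.80 + $11.44 + $16.53 + $54.67 + $55.06 = $219.23
Net pay = $1271.47 − $219.23 = $1052.24

$1052.24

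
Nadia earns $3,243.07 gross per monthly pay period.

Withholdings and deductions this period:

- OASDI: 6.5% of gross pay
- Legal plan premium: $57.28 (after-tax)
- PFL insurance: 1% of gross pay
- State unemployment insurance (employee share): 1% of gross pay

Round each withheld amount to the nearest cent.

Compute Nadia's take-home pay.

PFL insurance: $3,243.07 × 0.01 = $32.43
State unemployment insurance (employee share): $3,243.07 × 0.01 = $32.43
OASDI: $3,243.07 × 0.065 = $210.80
Legal plan premium: $57.28
Total deductions = $32.43 + $32.43 + $210.80 + $57.28 = $332.94
Net pay = $3,243.07 − $332.94 = $2,910.13

$2,910.13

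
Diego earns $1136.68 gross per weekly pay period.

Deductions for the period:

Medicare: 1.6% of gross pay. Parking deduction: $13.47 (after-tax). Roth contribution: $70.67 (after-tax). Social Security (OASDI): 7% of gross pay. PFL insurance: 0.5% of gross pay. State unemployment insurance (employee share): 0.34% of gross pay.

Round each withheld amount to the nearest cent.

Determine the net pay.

$945.24

State unemployment insurance (employee share): $1136.68 × 0.0034 = $3.86
PFL insurance: $1136.68 × 0.005 = $5.68
Medicare: $1136.68 × 0.016 = $18.19
Social Security (OASDI): $1136.68 × 0.07 = $79.57
Roth contribution: $70.67
Parking deduction: $13.47
Total deductions = $3.86 + $5.68 + $18.19 + $79.57 + $70.67 + $13.47 = $191.44
Net pay = $1136.68 − $191.44 = $945.24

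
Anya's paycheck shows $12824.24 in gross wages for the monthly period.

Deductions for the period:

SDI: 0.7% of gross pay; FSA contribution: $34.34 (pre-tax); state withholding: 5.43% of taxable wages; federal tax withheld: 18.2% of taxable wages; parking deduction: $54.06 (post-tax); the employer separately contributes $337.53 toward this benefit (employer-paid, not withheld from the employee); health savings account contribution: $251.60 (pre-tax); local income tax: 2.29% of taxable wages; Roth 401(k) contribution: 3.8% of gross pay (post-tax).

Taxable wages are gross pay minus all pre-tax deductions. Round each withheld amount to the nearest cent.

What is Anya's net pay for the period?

$8657.22

Health savings account contribution: $251.60
FSA contribution: $34.34
Pre-tax total = $251.60 + $34.34 = $285.94
Taxable wages = $12824.24 − $285.94 = $12538.30
Local income tax: $12538.30 × 0.0229 = $287.13
Federal tax withheld: $12538.30 × 0.182 = $2281.97
State withholding: $12538.30 × 0.0543 = $680.83
SDI: $12824.24 × 0.007 = $89.77
Roth 401(k) contribution: $12824.24 × 0.038 = $487.32
Parking deduction: $54.06
(Employer's $337.53 toward parking deduction is not withheld from the employee.)
Total deductions = $251.60 + $34.34 + $287.13 + $2281.97 + $680.83 + $89.77 + $487.32 + $54.06 = $4167.02
Net pay = $12824.24 − $4167.02 = $8657.22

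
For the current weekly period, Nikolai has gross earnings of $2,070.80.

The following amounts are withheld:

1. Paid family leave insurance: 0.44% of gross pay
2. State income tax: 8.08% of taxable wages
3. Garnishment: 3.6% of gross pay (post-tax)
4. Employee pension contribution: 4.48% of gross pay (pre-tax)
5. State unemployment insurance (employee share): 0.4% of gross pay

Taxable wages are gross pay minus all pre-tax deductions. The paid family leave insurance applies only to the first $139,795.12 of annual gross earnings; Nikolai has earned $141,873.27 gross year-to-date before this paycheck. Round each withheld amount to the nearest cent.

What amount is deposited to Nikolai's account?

$1,735.38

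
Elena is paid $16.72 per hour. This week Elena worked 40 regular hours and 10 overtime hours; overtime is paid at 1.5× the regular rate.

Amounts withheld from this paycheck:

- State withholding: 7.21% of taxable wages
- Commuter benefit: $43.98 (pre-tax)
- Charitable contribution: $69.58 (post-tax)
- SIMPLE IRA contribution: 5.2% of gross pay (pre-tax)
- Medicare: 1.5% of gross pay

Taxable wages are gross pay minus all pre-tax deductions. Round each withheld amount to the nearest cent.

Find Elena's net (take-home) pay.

$684.75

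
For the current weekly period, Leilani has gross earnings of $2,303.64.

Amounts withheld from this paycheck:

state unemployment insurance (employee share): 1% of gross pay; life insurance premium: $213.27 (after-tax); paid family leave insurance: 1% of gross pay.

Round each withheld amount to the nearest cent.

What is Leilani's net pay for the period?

State unemployment insurance (employee share): $2,303.64 × 0.01 = $23.04
Paid family leave insurance: $2,303.64 × 0.01 = $23.04
Life insurance premium: $213.27
Total deductions = $23.04 + $23.04 + $213.27 = $259.35
Net pay = $2,303.64 − $259.35 = $2,044.29

$2,044.29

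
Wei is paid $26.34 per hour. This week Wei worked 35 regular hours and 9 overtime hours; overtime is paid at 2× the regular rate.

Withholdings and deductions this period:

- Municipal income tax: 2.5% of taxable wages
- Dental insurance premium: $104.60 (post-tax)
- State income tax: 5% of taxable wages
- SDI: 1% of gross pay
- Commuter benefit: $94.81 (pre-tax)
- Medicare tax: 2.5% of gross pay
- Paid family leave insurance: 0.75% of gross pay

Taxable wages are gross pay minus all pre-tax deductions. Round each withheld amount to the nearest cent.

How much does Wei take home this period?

Regular pay: 35 × $26.34 = $921.90
Overtime pay: 9 × $26.34 × 2 = $474.12
Gross pay = $921.90 + $474.12 = $1,396.02
Commuter benefit: $94.81
Taxable wages = $1,396.02 − $94.81 = $1,301.21
Municipal income tax: $1,301.21 × 0.025 = $32.53
State income tax: $1,301.21 × 0.05 = $65.06
Paid family leave insurance: $1,396.02 × 0.0075 = $10.47
Medicare tax: $1,396.02 × 0.025 = $34.90
SDI: $1,396.02 × 0.01 = $13.96
Dental insurance premium: $104.60
Total deductions = $94.81 + $32.53 + $65.06 + $10.47 + $34.90 + $13.96 + $104.60 = $356.33
Net pay = $1,396.02 − $356.33 = $1,039.69

$1,039.69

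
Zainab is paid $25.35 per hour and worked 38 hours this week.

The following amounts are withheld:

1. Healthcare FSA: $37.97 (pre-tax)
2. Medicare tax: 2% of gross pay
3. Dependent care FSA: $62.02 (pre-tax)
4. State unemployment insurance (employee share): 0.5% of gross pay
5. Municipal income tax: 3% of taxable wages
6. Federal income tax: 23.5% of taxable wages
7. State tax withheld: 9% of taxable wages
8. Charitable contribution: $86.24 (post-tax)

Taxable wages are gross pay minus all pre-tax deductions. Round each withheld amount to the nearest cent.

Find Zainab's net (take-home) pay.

$446.50

Gross pay: 38 × $25.35 = $963.30
Healthcare FSA: $37.97
Dependent care FSA: $62.02
Pre-tax total = $37.97 + $62.02 = $99.99
Taxable wages = $963.30 − $99.99 = $863.31
Municipal income tax: $863.31 × 0.03 = $25.90
State tax withheld: $863.31 × 0.09 = $77.70
Federal income tax: $863.31 × 0.235 = $202.88
State unemployment insurance (employee share): $963.30 × 0.005 = $4.82
Medicare tax: $963.30 × 0.02 = $19.27
Charitable contribution: $86.24
Total deductions = $37.97 + $62.02 + $25.90 + $77.70 + $202.88 + $4.82 + $19.27 + $86.24 = $516.80
Net pay = $963.30 − $516.80 = $446.50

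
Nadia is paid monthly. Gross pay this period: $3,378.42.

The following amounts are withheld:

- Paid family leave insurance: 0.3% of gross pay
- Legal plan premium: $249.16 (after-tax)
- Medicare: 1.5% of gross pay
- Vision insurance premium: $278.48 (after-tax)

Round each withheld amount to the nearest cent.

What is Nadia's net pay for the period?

Medicare: $3,378.42 × 0.015 = $50.68
Paid family leave insurance: $3,378.42 × 0.003 = $10.14
Legal plan premium: $249.16
Vision insurance premium: $278.48
Total deductions = $50.68 + $10.14 + $249.16 + $278.48 = $588.46
Net pay = $3,378.42 − $588.46 = $2,789.96

$2,789.96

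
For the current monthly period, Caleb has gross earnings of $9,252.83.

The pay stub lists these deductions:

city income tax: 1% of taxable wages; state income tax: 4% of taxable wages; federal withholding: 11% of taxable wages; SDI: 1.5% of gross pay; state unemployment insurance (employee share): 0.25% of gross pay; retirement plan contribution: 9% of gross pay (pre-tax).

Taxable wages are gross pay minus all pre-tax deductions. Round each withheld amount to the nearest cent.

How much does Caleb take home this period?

$6,910.95

Retirement plan contribution: $9,252.83 × 0.09 = $832.75
Taxable wages = $9,252.83 − $832.75 = $8,420.08
City income tax: $8,420.08 × 0.01 = $84.20
State income tax: $8,420.08 × 0.04 = $336.80
Federal withholding: $8,420.08 × 0.11 = $926.21
State unemployment insurance (employee share): $9,252.83 × 0.0025 = $23.13
SDI: $9,252.83 × 0.015 = $138.79
Total deductions = $832.75 + $84.20 + $336.80 + $926.21 + $23.13 + $138.79 = $2,341.88
Net pay = $9,252.83 − $2,341.88 = $6,910.95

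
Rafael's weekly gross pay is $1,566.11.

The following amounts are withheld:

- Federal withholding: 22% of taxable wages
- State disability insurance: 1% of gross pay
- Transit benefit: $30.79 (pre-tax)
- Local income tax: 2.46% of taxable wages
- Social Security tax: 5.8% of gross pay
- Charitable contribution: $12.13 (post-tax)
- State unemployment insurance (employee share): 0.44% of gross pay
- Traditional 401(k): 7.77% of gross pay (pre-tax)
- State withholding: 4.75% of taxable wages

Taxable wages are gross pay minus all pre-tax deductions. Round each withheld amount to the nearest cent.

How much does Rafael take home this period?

$875.19

Transit benefit: $30.79
Traditional 401(k): $1,566.11 × 0.0777 = $121.69
Pre-tax total = $30.79 + $121.69 = $152.48
Taxable wages = $1,566.11 − $152.48 = $1,413.63
Federal withholding: $1,413.63 × 0.22 = $311.00
Local income tax: $1,413.63 × 0.0246 = $34.78
State withholding: $1,413.63 × 0.0475 = $67.15
State unemployment insurance (employee share): $1,566.11 × 0.0044 = $6.89
Social Security tax: $1,566.11 × 0.058 = $90.83
State disability insurance: $1,566.11 × 0.01 = $15.66
Charitable contribution: $12.13
Total deductions = $30.79 + $121.69 + $311.00 + $34.78 + $67.15 + $6.89 + $90.83 + $15.66 + $12.13 = $690.92
Net pay = $1,566.11 − $690.92 = $875.19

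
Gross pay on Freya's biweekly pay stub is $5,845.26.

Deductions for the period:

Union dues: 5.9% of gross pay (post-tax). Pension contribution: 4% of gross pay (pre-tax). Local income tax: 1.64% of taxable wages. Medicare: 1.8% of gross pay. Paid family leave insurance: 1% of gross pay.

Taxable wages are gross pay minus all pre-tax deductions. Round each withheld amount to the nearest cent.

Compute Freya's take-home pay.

Pension contribution: $5,845.26 × 0.04 = $233.81
Taxable wages = $5,845.26 − $233.81 = $5,611.45
Local income tax: $5,611.45 × 0.0164 = $92.03
Paid family leave insurance: $5,845.26 × 0.01 = $58.45
Medicare: $5,845.26 × 0.018 = $105.21
Union dues: $5,845.26 × 0.059 = $344.87
Total deductions = $233.81 + $92.03 + $58.45 + $105.21 + $344.87 = $834.37
Net pay = $5,845.26 − $834.37 = $5,010.89

$5,010.89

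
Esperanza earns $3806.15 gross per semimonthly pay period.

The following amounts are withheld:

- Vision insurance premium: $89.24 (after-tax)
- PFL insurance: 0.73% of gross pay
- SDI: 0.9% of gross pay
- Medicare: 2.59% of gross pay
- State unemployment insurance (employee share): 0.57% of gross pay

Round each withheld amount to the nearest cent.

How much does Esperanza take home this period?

SDI: $3806.15 × 0.009 = $34.26
PFL insurance: $3806.15 × 0.0073 = $27.78
Medicare: $3806.15 × 0.0259 = $98.58
State unemployment insurance (employee share): $3806.15 × 0.0057 = $21.70
Vision insurance premium: $89.24
Total deductions = $34.26 + $27.78 + $98.58 + $21.70 + $89.24 = $271.56
Net pay = $3806.15 − $271.56 = $3534.59

$3534.59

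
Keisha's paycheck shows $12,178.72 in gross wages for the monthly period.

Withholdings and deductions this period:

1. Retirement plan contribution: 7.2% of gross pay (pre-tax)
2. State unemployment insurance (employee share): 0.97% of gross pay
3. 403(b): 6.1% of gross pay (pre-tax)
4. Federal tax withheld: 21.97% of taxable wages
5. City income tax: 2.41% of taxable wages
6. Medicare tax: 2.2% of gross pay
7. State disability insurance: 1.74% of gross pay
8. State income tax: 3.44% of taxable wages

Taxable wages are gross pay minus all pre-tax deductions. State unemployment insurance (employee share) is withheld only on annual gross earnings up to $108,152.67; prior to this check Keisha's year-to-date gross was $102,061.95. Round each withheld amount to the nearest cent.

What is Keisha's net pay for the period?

$7,082.53

403(b): $12,178.72 × 0.061 = $742.90
Retirement plan contribution: $12,178.72 × 0.072 = $876.87
Pre-tax total = $742.90 + $876.87 = $1,619.77
Taxable wages = $12,178.72 − $1,619.77 = $10,558.95
City income tax: $10,558.95 × 0.0241 = $254.47
Federal tax withheld: $10,558.95 × 0.2197 = $2,319.80
State income tax: $10,558.95 × 0.0344 = $363.23
State disability insurance: $12,178.72 × 0.0174 = $211.91
Medicare tax: $12,178.72 × 0.022 = $267.93
State unemployment insurance (employee share): only $108,152.67 − $102,061.95 = $6,090.72 of this check is subject → $6,090.72 × 0.0097 = $59.08
Total deductions = $742.90 + $876.87 + $254.47 + $2,319.80 + $363.23 + $211.91 + $267.93 + $59.08 = $5,096.19
Net pay = $12,178.72 − $5,096.19 = $7,082.53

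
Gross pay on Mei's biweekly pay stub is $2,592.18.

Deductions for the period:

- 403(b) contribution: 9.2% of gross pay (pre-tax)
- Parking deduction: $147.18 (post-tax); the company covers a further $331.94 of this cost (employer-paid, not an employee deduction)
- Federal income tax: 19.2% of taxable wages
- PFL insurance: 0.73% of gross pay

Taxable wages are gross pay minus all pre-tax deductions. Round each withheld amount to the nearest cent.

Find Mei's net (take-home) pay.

403(b) contribution: $2,592.18 × 0.092 = $238.48
Taxable wages = $2,592.18 − $238.48 = $2,353.70
Federal income tax: $2,353.70 × 0.192 = $451.91
PFL insurance: $2,592.18 × 0.0073 = $18.92
Parking deduction: $147.18
(Employer's $331.94 toward parking deduction is not withheld from the employee.)
Total deductions = $238.48 + $451.91 + $18.92 + $147.18 = $856.49
Net pay = $2,592.18 − $856.49 = $1,735.69

$1,735.69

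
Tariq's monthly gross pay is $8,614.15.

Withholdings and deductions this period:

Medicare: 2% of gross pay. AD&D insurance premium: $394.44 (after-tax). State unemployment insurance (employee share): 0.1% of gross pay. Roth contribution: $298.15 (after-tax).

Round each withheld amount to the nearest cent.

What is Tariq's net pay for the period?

$7,740.67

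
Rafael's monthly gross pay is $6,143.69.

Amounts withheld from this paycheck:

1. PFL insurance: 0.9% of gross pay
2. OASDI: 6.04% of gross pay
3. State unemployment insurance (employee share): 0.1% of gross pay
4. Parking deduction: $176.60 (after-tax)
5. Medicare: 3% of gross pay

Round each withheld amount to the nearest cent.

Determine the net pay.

$5,350.27

Medicare: $6,143.69 × 0.03 = $184.31
State unemployment insurance (employee share): $6,143.69 × 0.001 = $6.14
OASDI: $6,143.69 × 0.0604 = $371.08
PFL insurance: $6,143.69 × 0.009 = $55.29
Parking deduction: $176.60
Total deductions = $184.31 + $6.14 + $371.08 + $55.29 + $176.60 = $793.42
Net pay = $6,143.69 − $793.42 = $5,350.27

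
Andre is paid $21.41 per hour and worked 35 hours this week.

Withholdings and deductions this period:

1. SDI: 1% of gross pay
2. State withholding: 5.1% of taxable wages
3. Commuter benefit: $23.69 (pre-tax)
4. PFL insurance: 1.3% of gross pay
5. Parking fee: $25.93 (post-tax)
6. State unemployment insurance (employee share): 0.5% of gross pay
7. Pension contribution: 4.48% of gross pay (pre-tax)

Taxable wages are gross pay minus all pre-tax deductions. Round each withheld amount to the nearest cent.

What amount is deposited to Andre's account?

Gross pay: 35 × $21.41 = $749.35
Pension contribution: $749.35 × 0.0448 = $33.57
Commuter benefit: $23.69
Pre-tax total = $33.57 + $23.69 = $57.26
Taxable wages = $749.35 − $57.26 = $692.09
State withholding: $692.09 × 0.051 = $35.30
State unemployment insurance (employee share): $749.35 × 0.005 = $3.75
SDI: $749.35 × 0.01 = $7.49
PFL insurance: $749.35 × 0.013 = $9.74
Parking fee: $25.93
Total deductions = $33.57 + $23.69 + $35.30 + $3.75 + $7.49 + $9.74 + $25.93 = $139.47
Net pay = $749.35 − $139.47 = $609.88

$609.88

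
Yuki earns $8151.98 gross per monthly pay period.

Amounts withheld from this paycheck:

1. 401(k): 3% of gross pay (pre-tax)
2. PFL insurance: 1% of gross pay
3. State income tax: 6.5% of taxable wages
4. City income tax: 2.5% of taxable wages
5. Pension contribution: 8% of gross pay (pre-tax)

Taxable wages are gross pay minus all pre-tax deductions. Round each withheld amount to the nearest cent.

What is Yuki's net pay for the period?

$6520.77

401(k): $8151.98 × 0.03 = $244.56
Pension contribution: $8151.98 × 0.08 = $652.16
Pre-tax total = $244.56 + $652.16 = $896.72
Taxable wages = $8151.98 − $896.72 = $7255.26
City income tax: $7255.26 × 0.025 = $181.38
State income tax: $7255.26 × 0.065 = $471.59
PFL insurance: $8151.98 × 0.01 = $81.52
Total deductions = $244.56 + $652.16 + $181.38 + $471.59 + $81.52 = $1631.21
Net pay = $8151.98 − $1631.21 = $6520.77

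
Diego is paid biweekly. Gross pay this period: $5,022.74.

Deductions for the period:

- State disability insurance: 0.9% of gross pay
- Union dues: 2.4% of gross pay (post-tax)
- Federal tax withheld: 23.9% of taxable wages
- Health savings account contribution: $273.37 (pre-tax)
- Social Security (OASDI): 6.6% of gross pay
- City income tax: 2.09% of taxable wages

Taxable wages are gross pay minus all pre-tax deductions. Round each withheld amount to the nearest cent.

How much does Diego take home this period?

$3,017.76

Health savings account contribution: $273.37
Taxable wages = $5,022.74 − $273.37 = $4,749.37
City income tax: $4,749.37 × 0.0209 = $99.26
Federal tax withheld: $4,749.37 × 0.239 = $1,135.10
State disability insurance: $5,022.74 × 0.009 = $45.20
Social Security (OASDI): $5,022.74 × 0.066 = $331.50
Union dues: $5,022.74 × 0.024 = $120.55
Total deductions = $273.37 + $99.26 + $1,135.10 + $45.20 + $331.50 + $120.55 = $2,004.98
Net pay = $5,022.74 − $2,004.98 = $3,017.76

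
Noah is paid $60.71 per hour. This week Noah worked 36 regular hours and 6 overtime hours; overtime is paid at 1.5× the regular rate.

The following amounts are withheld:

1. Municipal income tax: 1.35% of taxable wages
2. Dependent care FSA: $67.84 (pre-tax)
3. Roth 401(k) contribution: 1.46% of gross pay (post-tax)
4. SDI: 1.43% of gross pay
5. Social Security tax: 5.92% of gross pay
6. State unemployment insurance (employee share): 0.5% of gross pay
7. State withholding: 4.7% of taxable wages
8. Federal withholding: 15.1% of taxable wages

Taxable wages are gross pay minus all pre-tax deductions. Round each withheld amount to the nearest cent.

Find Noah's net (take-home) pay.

$1,846.30

Regular pay: 36 × $60.71 = $2,185.56
Overtime pay: 6 × $60.71 × 1.5 = $546.39
Gross pay = $2,185.56 + $546.39 = $2,731.95
Dependent care FSA: $67.84
Taxable wages = $2,731.95 − $67.84 = $2,664.11
State withholding: $2,664.11 × 0.047 = $125.21
Federal withholding: $2,664.11 × 0.151 = $402.28
Municipal income tax: $2,664.11 × 0.0135 = $35.97
State unemployment insurance (employee share): $2,731.95 × 0.005 = $13.66
SDI: $2,731.95 × 0.0143 = $39.07
Social Security tax: $2,731.95 × 0.0592 = $161.73
Roth 401(k) contribution: $2,731.95 × 0.0146 = $39.89
Total deductions = $67.84 + $125.21 + $402.28 + $35.97 + $13.66 + $39.07 + $161.73 + $39.89 = $885.65
Net pay = $2,731.95 − $885.65 = $1,846.30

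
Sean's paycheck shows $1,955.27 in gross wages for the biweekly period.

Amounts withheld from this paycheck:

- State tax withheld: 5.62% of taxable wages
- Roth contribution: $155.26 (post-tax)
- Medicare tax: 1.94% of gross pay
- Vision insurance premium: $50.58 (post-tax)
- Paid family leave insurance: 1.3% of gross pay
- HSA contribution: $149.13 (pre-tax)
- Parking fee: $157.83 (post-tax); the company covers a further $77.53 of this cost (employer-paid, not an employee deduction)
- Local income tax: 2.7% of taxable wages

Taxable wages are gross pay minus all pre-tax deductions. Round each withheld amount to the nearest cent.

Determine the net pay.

$1,228.84

HSA contribution: $149.13
Taxable wages = $1,955.27 − $149.13 = $1,806.14
Local income tax: $1,806.14 × 0.027 = $48.77
State tax withheld: $1,806.14 × 0.0562 = $101.51
Paid family leave insurance: $1,955.27 × 0.013 = $25.42
Medicare tax: $1,955.27 × 0.0194 = $37.93
Roth contribution: $155.26
Parking fee: $157.83
Vision insurance premium: $50.58
(Employer's $77.53 toward parking fee is not withheld from the employee.)
Total deductions = $149.13 + $48.77 + $101.51 + $25.42 + $37.93 + $155.26 + $157.83 + $50.58 = $726.43
Net pay = $1,955.27 − $726.43 = $1,228.84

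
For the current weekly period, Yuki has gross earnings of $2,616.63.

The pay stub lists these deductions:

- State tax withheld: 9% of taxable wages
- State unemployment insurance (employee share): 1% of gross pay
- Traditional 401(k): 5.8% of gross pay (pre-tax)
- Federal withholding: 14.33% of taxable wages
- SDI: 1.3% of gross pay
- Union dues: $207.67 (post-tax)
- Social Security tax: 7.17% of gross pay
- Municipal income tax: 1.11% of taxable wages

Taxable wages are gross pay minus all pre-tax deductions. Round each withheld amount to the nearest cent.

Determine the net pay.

$1,406.98

Traditional 401(k): $2,616.63 × 0.058 = $151.76
Taxable wages = $2,616.63 − $151.76 = $2,464.87
Federal withholding: $2,464.87 × 0.1433 = $353.22
Municipal income tax: $2,464.87 × 0.0111 = $27.36
State tax withheld: $2,464.87 × 0.09 = $221.84
State unemployment insurance (employee share): $2,616.63 × 0.01 = $26.17
SDI: $2,616.63 × 0.013 = $34.02
Social Security tax: $2,616.63 × 0.0717 = $187.61
Union dues: $207.67
Total deductions = $151.76 + $353.22 + $27.36 + $221.84 + $26.17 + $34.02 + $187.61 + $207.67 = $1,209.65
Net pay = $2,616.63 − $1,209.65 = $1,406.98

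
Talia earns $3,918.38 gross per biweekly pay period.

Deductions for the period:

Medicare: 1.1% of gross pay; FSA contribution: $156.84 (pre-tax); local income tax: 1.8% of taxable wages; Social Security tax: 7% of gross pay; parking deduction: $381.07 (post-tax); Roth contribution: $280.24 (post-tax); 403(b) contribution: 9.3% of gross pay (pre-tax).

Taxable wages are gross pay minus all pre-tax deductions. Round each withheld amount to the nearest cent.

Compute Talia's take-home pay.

403(b) contribution: $3,918.38 × 0.093 = $364.41
FSA contribution: $156.84
Pre-tax total = $364.41 + $156.84 = $521.25
Taxable wages = $3,918.38 − $521.25 = $3,397.13
Local income tax: $3,397.13 × 0.018 = $61.15
Social Security tax: $3,918.38 × 0.07 = $274.29
Medicare: $3,918.38 × 0.011 = $43.10
Parking deduction: $381.07
Roth contribution: $280.24
Total deductions = $364.41 + $156.84 + $61.15 + $274.29 + $43.10 + $381.07 + $280.24 = $1,561.10
Net pay = $3,918.38 − $1,561.10 = $2,357.28

$2,357.28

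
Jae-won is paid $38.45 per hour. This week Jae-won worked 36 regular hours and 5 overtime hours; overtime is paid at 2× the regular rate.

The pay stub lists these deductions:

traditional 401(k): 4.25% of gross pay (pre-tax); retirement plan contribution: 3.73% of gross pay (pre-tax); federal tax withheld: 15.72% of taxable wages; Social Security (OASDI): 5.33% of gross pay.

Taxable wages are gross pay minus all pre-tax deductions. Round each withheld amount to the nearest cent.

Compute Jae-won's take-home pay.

$1277.44

Regular pay: 36 × $38.45 = $1384.20
Overtime pay: 5 × $38.45 × 2 = $384.50
Gross pay = $1384.20 + $384.50 = $1768.70
Retirement plan contribution: $1768.70 × 0.0373 = $65.97
Traditional 401(k): $1768.70 × 0.0425 = $75.17
Pre-tax total = $65.97 + $75.17 = $141.14
Taxable wages = $1768.70 − $141.14 = $1627.56
Federal tax withheld: $1627.56 × 0.1572 = $255.85
Social Security (OASDI): $1768.70 × 0.0533 = $94.27
Total deductions = $65.97 + $75.17 + $255.85 + $94.27 = $491.26
Net pay = $1768.70 − $491.26 = $1277.44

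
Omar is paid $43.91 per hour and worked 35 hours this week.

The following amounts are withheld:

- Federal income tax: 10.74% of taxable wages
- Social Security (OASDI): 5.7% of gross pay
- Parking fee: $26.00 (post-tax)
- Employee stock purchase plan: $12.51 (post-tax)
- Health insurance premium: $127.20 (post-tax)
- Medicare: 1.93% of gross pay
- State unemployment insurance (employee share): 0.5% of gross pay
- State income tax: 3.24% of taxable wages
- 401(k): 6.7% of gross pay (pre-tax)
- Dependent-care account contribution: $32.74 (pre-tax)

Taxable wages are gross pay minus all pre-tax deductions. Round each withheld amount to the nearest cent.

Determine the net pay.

Gross pay: 35 × $43.91 = $1,536.85
Dependent-care account contribution: $32.74
401(k): $1,536.85 × 0.067 = $102.97
Pre-tax total = $32.74 + $102.97 = $135.71
Taxable wages = $1,536.85 − $135.71 = $1,401.14
State income tax: $1,401.14 × 0.0324 = $45.40
Federal income tax: $1,401.14 × 0.1074 = $150.48
State unemployment insurance (employee share): $1,536.85 × 0.005 = $7.68
Medicare: $1,536.85 × 0.0193 = $29.66
Social Security (OASDI): $1,536.85 × 0.057 = $87.60
Parking fee: $26.00
Employee stock purchase plan: $12.51
Health insurance premium: $127.20
Total deductions = $32.74 + $102.97 + $45.40 + $150.48 + $7.68 + $29.66 + $87.60 + $26.00 + $12.51 + $127.20 = $622.24
Net pay = $1,536.85 − $622.24 = $914.61

$914.61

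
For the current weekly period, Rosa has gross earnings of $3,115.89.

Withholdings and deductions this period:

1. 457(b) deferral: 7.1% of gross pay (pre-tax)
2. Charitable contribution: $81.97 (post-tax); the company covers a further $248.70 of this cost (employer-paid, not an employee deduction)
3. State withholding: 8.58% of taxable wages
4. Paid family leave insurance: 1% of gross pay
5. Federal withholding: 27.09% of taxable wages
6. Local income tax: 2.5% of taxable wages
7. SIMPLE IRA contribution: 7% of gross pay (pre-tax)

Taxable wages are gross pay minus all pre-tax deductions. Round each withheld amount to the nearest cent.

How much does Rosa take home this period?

457(b) deferral: $3,115.89 × 0.071 = $221.23
SIMPLE IRA contribution: $3,115.89 × 0.07 = $218.11
Pre-tax total = $221.23 + $218.11 = $439.34
Taxable wages = $3,115.89 − $439.34 = $2,676.55
State withholding: $2,676.55 × 0.0858 = $229.65
Federal withholding: $2,676.55 × 0.2709 = $725.08
Local income tax: $2,676.55 × 0.025 = $66.91
Paid family leave insurance: $3,115.89 × 0.01 = $31.16
Charitable contribution: $81.97
(Employer's $248.70 toward charitable contribution is not withheld from the employee.)
Total deductions = $221.23 + $218.11 + $229.65 + $725.08 + $66.91 + $31.16 + $81.97 = $1,574.11
Net pay = $3,115.89 − $1,574.11 = $1,541.78

$1,541.78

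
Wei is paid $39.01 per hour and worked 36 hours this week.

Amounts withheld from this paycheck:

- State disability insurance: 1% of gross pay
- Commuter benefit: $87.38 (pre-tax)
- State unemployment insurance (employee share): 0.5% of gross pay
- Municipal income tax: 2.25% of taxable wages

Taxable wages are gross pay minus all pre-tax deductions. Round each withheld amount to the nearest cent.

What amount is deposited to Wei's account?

Gross pay: 36 × $39.01 = $1,404.36
Commuter benefit: $87.38
Taxable wages = $1,404.36 − $87.38 = $1,316.98
Municipal income tax: $1,316.98 × 0.0225 = $29.63
State unemployment insurance (employee share): $1,404.36 × 0.005 = $7.02
State disability insurance: $1,404.36 × 0.01 = $14.04
Total deductions = $87.38 + $29.63 + $7.02 + $14.04 = $138.07
Net pay = $1,404.36 − $138.07 = $1,266.29

$1,266.29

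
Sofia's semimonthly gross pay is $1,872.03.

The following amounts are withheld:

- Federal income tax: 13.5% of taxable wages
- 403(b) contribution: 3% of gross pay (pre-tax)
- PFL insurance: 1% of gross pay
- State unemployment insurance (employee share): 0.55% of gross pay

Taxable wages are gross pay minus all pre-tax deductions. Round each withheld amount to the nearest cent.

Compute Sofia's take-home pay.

$1,541.71

403(b) contribution: $1,872.03 × 0.03 = $56.16
Taxable wages = $1,872.03 − $56.16 = $1,815.87
Federal income tax: $1,815.87 × 0.135 = $245.14
State unemployment insurance (employee share): $1,872.03 × 0.0055 = $10.30
PFL insurance: $1,872.03 × 0.01 = $18.72
Total deductions = $56.16 + $245.14 + $10.30 + $18.72 = $330.32
Net pay = $1,872.03 − $330.32 = $1,541.71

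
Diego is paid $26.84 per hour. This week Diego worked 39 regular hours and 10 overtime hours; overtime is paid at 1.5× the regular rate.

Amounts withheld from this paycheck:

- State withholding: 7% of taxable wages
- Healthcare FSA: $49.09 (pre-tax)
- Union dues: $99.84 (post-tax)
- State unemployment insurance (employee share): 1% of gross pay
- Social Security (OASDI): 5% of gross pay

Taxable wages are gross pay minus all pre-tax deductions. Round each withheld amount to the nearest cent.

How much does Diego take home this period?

Regular pay: 39 × $26.84 = $1,046.76
Overtime pay: 10 × $26.84 × 1.5 = $402.60
Gross pay = $1,046.76 + $402.60 = $1,449.36
Healthcare FSA: $49.09
Taxable wages = $1,449.36 − $49.09 = $1,400.27
State withholding: $1,400.27 × 0.07 = $98.02
State unemployment insurance (employee share): $1,449.36 × 0.01 = $14.49
Social Security (OASDI): $1,449.36 × 0.05 = $72.47
Union dues: $99.84
Total deductions = $49.09 + $98.02 + $14.49 + $72.47 + $99.84 = $333.91
Net pay = $1,449.36 − $333.91 = $1,115.45

$1,115.45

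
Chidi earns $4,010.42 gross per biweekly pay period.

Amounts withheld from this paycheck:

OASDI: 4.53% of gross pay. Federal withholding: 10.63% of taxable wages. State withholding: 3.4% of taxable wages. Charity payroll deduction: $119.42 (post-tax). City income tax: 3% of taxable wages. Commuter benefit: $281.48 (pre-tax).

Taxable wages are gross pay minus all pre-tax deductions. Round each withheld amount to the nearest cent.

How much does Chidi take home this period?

$2,792.81

Commuter benefit: $281.48
Taxable wages = $4,010.42 − $281.48 = $3,728.94
Federal withholding: $3,728.94 × 0.1063 = $396.39
City income tax: $3,728.94 × 0.03 = $111.87
State withholding: $3,728.94 × 0.034 = $126.78
OASDI: $4,010.42 × 0.0453 = $181.67
Charity payroll deduction: $119.42
Total deductions = $281.48 + $396.39 + $111.87 + $126.78 + $181.67 + $119.42 = $1,217.61
Net pay = $4,010.42 − $1,217.61 = $2,792.81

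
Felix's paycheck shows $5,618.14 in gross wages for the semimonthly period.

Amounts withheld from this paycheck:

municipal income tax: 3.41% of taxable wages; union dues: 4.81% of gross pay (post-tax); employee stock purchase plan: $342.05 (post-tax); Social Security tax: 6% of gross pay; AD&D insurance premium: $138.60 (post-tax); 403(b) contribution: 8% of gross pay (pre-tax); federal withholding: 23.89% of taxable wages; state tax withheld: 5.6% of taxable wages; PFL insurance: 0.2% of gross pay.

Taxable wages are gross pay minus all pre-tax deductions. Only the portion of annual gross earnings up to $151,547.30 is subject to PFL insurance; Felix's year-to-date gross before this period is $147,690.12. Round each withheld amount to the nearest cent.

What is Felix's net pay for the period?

$2,372.51

403(b) contribution: $5,618.14 × 0.08 = $449.45
Taxable wages = $5,618.14 − $449.45 = $5,168.69
Municipal income tax: $5,168.69 × 0.0341 = $176.25
Federal withholding: $5,168.69 × 0.2389 = $1,234.80
State tax withheld: $5,168.69 × 0.056 = $289.45
PFL insurance: only $151,547.30 − $147,690.12 = $3,857.18 of this check is subject → $3,857.18 × 0.002 = $7.71
Social Security tax: $5,618.14 × 0.06 = $337.09
AD&D insurance premium: $138.60
Union dues: $5,618.14 × 0.0481 = $270.23
Employee stock purchase plan: $342.05
Total deductions = $449.45 + $176.25 + $1,234.80 + $289.45 + $7.71 + $337.09 + $138.60 + $270.23 + $342.05 = $3,245.63
Net pay = $5,618.14 − $3,245.63 = $2,372.51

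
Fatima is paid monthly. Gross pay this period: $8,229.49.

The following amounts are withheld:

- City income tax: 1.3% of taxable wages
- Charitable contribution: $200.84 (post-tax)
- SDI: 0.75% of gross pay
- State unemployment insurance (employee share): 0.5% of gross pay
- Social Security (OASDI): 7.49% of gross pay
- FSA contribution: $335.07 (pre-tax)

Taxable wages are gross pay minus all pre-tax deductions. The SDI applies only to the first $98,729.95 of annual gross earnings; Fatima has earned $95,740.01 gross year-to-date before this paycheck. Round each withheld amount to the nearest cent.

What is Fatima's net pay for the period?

$6,910.99

FSA contribution: $335.07
Taxable wages = $8,229.49 − $335.07 = $7,894.42
City income tax: $7,894.42 × 0.013 = $102.63
SDI: only $98,729.95 − $95,740.01 = $2,989.94 of this check is subject → $2,989.94 × 0.0075 = $22.42
State unemployment insurance (employee share): $8,229.49 × 0.005 = $41.15
Social Security (OASDI): $8,229.49 × 0.0749 = $616.39
Charitable contribution: $200.84
Total deductions = $335.07 + $102.63 + $22.42 + $41.15 + $616.39 + $200.84 = $1,318.50
Net pay = $8,229.49 − $1,318.50 = $6,910.99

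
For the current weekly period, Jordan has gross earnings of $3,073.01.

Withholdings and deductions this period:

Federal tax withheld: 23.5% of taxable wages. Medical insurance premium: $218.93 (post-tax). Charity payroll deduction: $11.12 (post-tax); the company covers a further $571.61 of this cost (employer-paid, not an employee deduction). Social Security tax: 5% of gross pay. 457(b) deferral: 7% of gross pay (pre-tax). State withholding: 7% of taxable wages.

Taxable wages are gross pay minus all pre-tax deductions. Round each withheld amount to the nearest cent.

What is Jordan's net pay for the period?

457(b) deferral: $3,073.01 × 0.07 = $215.11
Taxable wages = $3,073.01 − $215.11 = $2,857.90
Federal tax withheld: $2,857.90 × 0.235 = $671.61
State withholding: $2,857.90 × 0.07 = $200.05
Social Security tax: $3,073.01 × 0.05 = $153.65
Charity payroll deduction: $11.12
Medical insurance premium: $218.93
(Employer's $571.61 toward charity payroll deduction is not withheld from the employee.)
Total deductions = $215.11 + $671.61 + $200.05 + $153.65 + $11.12 + $218.93 = $1,470.47
Net pay = $3,073.01 − $1,470.47 = $1,602.54

$1,602.54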